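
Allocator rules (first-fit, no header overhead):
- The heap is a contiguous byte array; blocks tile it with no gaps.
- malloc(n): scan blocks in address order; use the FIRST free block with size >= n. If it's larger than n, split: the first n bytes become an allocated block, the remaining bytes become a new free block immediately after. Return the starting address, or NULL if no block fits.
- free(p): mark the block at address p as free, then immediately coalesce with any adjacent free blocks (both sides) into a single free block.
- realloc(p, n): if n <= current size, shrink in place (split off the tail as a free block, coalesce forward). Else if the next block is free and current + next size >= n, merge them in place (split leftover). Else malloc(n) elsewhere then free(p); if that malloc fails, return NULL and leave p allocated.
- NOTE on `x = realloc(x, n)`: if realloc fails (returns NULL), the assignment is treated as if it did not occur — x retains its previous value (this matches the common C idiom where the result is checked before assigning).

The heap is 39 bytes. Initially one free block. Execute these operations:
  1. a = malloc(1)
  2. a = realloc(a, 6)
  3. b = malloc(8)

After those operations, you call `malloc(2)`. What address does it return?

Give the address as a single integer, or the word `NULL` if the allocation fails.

Answer: 14

Derivation:
Op 1: a = malloc(1) -> a = 0; heap: [0-0 ALLOC][1-38 FREE]
Op 2: a = realloc(a, 6) -> a = 0; heap: [0-5 ALLOC][6-38 FREE]
Op 3: b = malloc(8) -> b = 6; heap: [0-5 ALLOC][6-13 ALLOC][14-38 FREE]
malloc(2): first-fit scan over [0-5 ALLOC][6-13 ALLOC][14-38 FREE] -> 14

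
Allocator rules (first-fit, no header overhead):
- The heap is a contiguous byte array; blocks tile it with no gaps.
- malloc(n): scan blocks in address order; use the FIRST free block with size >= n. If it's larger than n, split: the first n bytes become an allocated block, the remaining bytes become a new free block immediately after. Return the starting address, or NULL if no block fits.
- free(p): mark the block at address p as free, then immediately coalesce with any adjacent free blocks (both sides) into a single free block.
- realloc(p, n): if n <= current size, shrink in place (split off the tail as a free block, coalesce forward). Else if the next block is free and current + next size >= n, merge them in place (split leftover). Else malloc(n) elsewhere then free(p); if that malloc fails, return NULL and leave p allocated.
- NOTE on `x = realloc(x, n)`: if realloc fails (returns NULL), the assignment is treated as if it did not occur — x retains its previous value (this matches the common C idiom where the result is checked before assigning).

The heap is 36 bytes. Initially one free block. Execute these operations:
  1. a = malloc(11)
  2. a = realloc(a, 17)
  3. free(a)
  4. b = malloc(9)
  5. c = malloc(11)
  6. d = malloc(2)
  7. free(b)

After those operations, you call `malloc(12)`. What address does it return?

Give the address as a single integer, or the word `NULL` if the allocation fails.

Answer: 22

Derivation:
Op 1: a = malloc(11) -> a = 0; heap: [0-10 ALLOC][11-35 FREE]
Op 2: a = realloc(a, 17) -> a = 0; heap: [0-16 ALLOC][17-35 FREE]
Op 3: free(a) -> (freed a); heap: [0-35 FREE]
Op 4: b = malloc(9) -> b = 0; heap: [0-8 ALLOC][9-35 FREE]
Op 5: c = malloc(11) -> c = 9; heap: [0-8 ALLOC][9-19 ALLOC][20-35 FREE]
Op 6: d = malloc(2) -> d = 20; heap: [0-8 ALLOC][9-19 ALLOC][20-21 ALLOC][22-35 FREE]
Op 7: free(b) -> (freed b); heap: [0-8 FREE][9-19 ALLOC][20-21 ALLOC][22-35 FREE]
malloc(12): first-fit scan over [0-8 FREE][9-19 ALLOC][20-21 ALLOC][22-35 FREE] -> 22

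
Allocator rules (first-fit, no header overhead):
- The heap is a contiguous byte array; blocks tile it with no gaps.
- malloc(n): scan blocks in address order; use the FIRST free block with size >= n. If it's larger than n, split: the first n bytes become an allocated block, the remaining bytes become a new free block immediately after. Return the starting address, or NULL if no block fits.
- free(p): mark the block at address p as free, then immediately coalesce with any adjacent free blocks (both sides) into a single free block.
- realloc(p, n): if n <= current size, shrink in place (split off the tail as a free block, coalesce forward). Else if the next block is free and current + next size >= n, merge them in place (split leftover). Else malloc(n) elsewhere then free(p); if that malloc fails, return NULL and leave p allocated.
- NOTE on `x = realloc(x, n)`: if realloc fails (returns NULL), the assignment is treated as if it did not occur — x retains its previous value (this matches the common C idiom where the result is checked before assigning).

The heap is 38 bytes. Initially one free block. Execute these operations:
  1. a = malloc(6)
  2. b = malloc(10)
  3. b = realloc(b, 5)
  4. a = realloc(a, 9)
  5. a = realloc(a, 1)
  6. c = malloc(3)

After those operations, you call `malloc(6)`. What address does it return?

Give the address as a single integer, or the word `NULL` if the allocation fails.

Op 1: a = malloc(6) -> a = 0; heap: [0-5 ALLOC][6-37 FREE]
Op 2: b = malloc(10) -> b = 6; heap: [0-5 ALLOC][6-15 ALLOC][16-37 FREE]
Op 3: b = realloc(b, 5) -> b = 6; heap: [0-5 ALLOC][6-10 ALLOC][11-37 FREE]
Op 4: a = realloc(a, 9) -> a = 11; heap: [0-5 FREE][6-10 ALLOC][11-19 ALLOC][20-37 FREE]
Op 5: a = realloc(a, 1) -> a = 11; heap: [0-5 FREE][6-10 ALLOC][11-11 ALLOC][12-37 FREE]
Op 6: c = malloc(3) -> c = 0; heap: [0-2 ALLOC][3-5 FREE][6-10 ALLOC][11-11 ALLOC][12-37 FREE]
malloc(6): first-fit scan over [0-2 ALLOC][3-5 FREE][6-10 ALLOC][11-11 ALLOC][12-37 FREE] -> 12

Answer: 12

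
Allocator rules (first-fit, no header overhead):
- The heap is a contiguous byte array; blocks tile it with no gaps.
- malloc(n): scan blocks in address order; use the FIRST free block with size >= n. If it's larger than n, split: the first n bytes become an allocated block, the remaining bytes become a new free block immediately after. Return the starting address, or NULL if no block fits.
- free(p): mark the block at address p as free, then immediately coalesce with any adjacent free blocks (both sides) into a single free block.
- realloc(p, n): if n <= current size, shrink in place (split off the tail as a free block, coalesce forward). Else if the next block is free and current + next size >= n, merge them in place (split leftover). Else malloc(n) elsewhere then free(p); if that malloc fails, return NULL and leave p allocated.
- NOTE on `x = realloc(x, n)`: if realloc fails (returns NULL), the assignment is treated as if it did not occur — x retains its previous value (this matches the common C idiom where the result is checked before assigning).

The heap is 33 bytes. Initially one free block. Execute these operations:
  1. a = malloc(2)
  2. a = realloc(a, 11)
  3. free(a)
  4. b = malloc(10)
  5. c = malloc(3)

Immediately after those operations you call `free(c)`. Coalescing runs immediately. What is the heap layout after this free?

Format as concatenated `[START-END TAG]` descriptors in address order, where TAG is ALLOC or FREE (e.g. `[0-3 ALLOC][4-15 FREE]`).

Answer: [0-9 ALLOC][10-32 FREE]

Derivation:
Op 1: a = malloc(2) -> a = 0; heap: [0-1 ALLOC][2-32 FREE]
Op 2: a = realloc(a, 11) -> a = 0; heap: [0-10 ALLOC][11-32 FREE]
Op 3: free(a) -> (freed a); heap: [0-32 FREE]
Op 4: b = malloc(10) -> b = 0; heap: [0-9 ALLOC][10-32 FREE]
Op 5: c = malloc(3) -> c = 10; heap: [0-9 ALLOC][10-12 ALLOC][13-32 FREE]
free(c): c = 10 -> block [10-12 ALLOC]; mark free, coalesce with adjacent free neighbors -> [0-9 ALLOC][10-32 FREE]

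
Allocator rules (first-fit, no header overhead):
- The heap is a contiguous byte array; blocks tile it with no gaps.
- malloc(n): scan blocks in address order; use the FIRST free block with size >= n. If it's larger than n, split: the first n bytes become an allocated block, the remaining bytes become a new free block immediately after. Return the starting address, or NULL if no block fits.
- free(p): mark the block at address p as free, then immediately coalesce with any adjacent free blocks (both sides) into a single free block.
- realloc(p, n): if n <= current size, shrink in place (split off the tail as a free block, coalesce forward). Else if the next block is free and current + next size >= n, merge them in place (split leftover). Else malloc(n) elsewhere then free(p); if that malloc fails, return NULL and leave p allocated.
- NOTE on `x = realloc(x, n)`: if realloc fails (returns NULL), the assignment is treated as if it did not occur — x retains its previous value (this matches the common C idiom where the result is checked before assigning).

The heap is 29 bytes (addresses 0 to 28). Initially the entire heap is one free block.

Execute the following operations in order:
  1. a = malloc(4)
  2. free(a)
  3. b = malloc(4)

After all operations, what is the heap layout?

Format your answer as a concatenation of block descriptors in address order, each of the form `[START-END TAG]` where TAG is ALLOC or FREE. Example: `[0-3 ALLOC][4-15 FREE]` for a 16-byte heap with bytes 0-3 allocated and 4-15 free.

Op 1: a = malloc(4) -> a = 0; heap: [0-3 ALLOC][4-28 FREE]
Op 2: free(a) -> (freed a); heap: [0-28 FREE]
Op 3: b = malloc(4) -> b = 0; heap: [0-3 ALLOC][4-28 FREE]

Answer: [0-3 ALLOC][4-28 FREE]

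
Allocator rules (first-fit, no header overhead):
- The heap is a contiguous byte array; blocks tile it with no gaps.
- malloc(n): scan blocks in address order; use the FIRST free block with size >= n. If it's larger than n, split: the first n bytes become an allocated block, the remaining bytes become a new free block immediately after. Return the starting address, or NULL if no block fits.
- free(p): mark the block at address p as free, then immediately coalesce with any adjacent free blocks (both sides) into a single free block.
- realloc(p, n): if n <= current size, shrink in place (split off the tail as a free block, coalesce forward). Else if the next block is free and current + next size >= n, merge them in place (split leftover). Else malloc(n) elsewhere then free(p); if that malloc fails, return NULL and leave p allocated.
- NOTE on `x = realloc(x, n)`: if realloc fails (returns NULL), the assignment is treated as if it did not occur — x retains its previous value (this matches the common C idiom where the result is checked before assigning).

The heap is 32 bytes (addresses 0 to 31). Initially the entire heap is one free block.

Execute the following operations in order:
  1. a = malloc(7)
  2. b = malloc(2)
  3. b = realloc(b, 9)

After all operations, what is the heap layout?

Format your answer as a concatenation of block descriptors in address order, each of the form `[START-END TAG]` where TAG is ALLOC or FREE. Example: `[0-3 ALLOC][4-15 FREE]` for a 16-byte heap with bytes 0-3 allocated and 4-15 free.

Op 1: a = malloc(7) -> a = 0; heap: [0-6 ALLOC][7-31 FREE]
Op 2: b = malloc(2) -> b = 7; heap: [0-6 ALLOC][7-8 ALLOC][9-31 FREE]
Op 3: b = realloc(b, 9) -> b = 7; heap: [0-6 ALLOC][7-15 ALLOC][16-31 FREE]

Answer: [0-6 ALLOC][7-15 ALLOC][16-31 FREE]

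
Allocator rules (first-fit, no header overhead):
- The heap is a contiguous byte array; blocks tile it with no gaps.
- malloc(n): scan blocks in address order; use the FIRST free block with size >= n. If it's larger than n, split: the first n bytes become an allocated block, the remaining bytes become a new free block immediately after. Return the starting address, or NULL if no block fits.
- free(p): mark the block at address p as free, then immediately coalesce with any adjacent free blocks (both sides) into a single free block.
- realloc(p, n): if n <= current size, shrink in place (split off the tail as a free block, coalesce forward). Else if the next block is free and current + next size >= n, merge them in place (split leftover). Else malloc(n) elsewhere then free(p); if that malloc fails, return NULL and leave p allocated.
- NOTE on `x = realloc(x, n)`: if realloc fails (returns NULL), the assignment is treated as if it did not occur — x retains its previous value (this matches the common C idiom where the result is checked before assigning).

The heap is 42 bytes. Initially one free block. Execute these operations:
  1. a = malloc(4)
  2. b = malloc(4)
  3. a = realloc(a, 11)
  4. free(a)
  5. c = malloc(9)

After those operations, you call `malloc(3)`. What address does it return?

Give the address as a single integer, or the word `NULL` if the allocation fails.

Op 1: a = malloc(4) -> a = 0; heap: [0-3 ALLOC][4-41 FREE]
Op 2: b = malloc(4) -> b = 4; heap: [0-3 ALLOC][4-7 ALLOC][8-41 FREE]
Op 3: a = realloc(a, 11) -> a = 8; heap: [0-3 FREE][4-7 ALLOC][8-18 ALLOC][19-41 FREE]
Op 4: free(a) -> (freed a); heap: [0-3 FREE][4-7 ALLOC][8-41 FREE]
Op 5: c = malloc(9) -> c = 8; heap: [0-3 FREE][4-7 ALLOC][8-16 ALLOC][17-41 FREE]
malloc(3): first-fit scan over [0-3 FREE][4-7 ALLOC][8-16 ALLOC][17-41 FREE] -> 0

Answer: 0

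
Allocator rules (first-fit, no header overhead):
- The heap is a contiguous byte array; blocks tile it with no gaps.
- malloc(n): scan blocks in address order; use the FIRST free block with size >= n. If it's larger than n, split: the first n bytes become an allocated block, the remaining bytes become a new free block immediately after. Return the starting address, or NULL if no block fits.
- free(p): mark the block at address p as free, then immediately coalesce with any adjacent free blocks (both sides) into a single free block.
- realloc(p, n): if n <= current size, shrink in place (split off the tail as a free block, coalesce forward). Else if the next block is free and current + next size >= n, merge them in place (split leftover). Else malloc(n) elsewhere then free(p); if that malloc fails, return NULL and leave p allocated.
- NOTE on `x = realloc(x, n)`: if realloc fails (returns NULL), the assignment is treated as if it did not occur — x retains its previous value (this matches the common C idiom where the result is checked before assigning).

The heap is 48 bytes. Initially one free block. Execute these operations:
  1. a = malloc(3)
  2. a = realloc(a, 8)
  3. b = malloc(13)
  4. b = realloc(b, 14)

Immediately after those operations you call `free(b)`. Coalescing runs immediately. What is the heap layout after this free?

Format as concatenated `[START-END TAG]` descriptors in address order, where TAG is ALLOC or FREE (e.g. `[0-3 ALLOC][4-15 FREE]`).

Op 1: a = malloc(3) -> a = 0; heap: [0-2 ALLOC][3-47 FREE]
Op 2: a = realloc(a, 8) -> a = 0; heap: [0-7 ALLOC][8-47 FREE]
Op 3: b = malloc(13) -> b = 8; heap: [0-7 ALLOC][8-20 ALLOC][21-47 FREE]
Op 4: b = realloc(b, 14) -> b = 8; heap: [0-7 ALLOC][8-21 ALLOC][22-47 FREE]
free(b): b = 8 -> block [8-21 ALLOC]; mark free, coalesce with adjacent free neighbors -> [0-7 ALLOC][8-47 FREE]

Answer: [0-7 ALLOC][8-47 FREE]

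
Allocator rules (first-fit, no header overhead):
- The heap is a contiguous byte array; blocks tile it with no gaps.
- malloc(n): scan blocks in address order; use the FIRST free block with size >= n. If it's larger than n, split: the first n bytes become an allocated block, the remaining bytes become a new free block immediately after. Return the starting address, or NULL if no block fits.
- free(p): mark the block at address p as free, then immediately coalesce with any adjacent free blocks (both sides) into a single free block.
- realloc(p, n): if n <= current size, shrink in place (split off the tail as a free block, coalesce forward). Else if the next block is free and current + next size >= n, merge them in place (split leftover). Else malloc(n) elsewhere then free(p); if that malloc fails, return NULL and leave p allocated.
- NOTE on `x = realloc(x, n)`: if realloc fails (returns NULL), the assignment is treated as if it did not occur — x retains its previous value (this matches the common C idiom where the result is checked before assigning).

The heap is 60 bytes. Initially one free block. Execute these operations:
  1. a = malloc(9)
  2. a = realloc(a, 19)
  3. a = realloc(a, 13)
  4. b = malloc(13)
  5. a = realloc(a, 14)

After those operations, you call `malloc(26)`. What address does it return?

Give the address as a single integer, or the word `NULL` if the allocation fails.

Op 1: a = malloc(9) -> a = 0; heap: [0-8 ALLOC][9-59 FREE]
Op 2: a = realloc(a, 19) -> a = 0; heap: [0-18 ALLOC][19-59 FREE]
Op 3: a = realloc(a, 13) -> a = 0; heap: [0-12 ALLOC][13-59 FREE]
Op 4: b = malloc(13) -> b = 13; heap: [0-12 ALLOC][13-25 ALLOC][26-59 FREE]
Op 5: a = realloc(a, 14) -> a = 26; heap: [0-12 FREE][13-25 ALLOC][26-39 ALLOC][40-59 FREE]
malloc(26): first-fit scan over [0-12 FREE][13-25 ALLOC][26-39 ALLOC][40-59 FREE] -> NULL

Answer: NULL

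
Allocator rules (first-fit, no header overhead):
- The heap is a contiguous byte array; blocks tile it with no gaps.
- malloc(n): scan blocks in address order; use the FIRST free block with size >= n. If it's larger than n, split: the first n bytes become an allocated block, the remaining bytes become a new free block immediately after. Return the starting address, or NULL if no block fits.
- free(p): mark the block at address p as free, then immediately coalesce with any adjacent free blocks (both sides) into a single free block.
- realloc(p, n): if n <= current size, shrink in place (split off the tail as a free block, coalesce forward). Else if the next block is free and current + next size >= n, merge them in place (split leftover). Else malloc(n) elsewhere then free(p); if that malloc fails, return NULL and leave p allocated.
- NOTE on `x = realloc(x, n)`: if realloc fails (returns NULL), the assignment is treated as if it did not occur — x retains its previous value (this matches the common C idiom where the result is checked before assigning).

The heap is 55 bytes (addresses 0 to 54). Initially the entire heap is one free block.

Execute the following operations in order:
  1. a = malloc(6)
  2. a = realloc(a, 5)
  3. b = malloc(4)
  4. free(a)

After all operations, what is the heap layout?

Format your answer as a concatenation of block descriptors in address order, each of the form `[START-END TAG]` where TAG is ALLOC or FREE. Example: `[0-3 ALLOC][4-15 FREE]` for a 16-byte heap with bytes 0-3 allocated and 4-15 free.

Answer: [0-4 FREE][5-8 ALLOC][9-54 FREE]

Derivation:
Op 1: a = malloc(6) -> a = 0; heap: [0-5 ALLOC][6-54 FREE]
Op 2: a = realloc(a, 5) -> a = 0; heap: [0-4 ALLOC][5-54 FREE]
Op 3: b = malloc(4) -> b = 5; heap: [0-4 ALLOC][5-8 ALLOC][9-54 FREE]
Op 4: free(a) -> (freed a); heap: [0-4 FREE][5-8 ALLOC][9-54 FREE]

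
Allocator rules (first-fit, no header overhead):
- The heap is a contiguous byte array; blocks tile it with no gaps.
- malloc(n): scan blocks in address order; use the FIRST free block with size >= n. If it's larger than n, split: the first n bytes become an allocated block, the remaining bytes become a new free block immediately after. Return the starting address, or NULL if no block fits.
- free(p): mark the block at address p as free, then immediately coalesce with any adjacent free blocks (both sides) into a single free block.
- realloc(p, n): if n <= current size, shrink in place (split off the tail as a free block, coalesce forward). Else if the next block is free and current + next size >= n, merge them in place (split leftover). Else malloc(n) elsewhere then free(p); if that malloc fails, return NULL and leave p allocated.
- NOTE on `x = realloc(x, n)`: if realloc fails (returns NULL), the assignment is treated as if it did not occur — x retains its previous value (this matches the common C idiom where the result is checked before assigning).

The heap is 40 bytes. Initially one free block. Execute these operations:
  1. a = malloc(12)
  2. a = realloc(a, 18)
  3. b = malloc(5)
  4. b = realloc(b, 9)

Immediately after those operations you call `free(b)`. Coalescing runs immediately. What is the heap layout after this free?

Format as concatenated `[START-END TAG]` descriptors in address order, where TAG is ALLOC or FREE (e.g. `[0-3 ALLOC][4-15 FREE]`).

Answer: [0-17 ALLOC][18-39 FREE]

Derivation:
Op 1: a = malloc(12) -> a = 0; heap: [0-11 ALLOC][12-39 FREE]
Op 2: a = realloc(a, 18) -> a = 0; heap: [0-17 ALLOC][18-39 FREE]
Op 3: b = malloc(5) -> b = 18; heap: [0-17 ALLOC][18-22 ALLOC][23-39 FREE]
Op 4: b = realloc(b, 9) -> b = 18; heap: [0-17 ALLOC][18-26 ALLOC][27-39 FREE]
free(b): b = 18 -> block [18-26 ALLOC]; mark free, coalesce with adjacent free neighbors -> [0-17 ALLOC][18-39 FREE]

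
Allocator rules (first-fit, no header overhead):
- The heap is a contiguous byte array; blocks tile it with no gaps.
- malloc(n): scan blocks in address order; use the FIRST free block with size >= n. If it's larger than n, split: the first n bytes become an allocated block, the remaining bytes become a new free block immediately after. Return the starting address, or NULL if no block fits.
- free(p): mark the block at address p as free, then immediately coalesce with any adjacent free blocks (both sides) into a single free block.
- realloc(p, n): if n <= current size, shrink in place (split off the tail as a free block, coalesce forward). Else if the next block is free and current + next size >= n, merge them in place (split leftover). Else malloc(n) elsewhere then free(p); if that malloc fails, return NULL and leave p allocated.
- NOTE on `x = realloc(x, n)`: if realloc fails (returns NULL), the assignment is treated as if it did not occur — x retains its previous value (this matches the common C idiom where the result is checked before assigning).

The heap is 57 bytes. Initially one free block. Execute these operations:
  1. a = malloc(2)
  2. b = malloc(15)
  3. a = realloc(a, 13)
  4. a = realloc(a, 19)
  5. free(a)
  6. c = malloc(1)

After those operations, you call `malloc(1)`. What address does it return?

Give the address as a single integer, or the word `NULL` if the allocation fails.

Answer: 1

Derivation:
Op 1: a = malloc(2) -> a = 0; heap: [0-1 ALLOC][2-56 FREE]
Op 2: b = malloc(15) -> b = 2; heap: [0-1 ALLOC][2-16 ALLOC][17-56 FREE]
Op 3: a = realloc(a, 13) -> a = 17; heap: [0-1 FREE][2-16 ALLOC][17-29 ALLOC][30-56 FREE]
Op 4: a = realloc(a, 19) -> a = 17; heap: [0-1 FREE][2-16 ALLOC][17-35 ALLOC][36-56 FREE]
Op 5: free(a) -> (freed a); heap: [0-1 FREE][2-16 ALLOC][17-56 FREE]
Op 6: c = malloc(1) -> c = 0; heap: [0-0 ALLOC][1-1 FREE][2-16 ALLOC][17-56 FREE]
malloc(1): first-fit scan over [0-0 ALLOC][1-1 FREE][2-16 ALLOC][17-56 FREE] -> 1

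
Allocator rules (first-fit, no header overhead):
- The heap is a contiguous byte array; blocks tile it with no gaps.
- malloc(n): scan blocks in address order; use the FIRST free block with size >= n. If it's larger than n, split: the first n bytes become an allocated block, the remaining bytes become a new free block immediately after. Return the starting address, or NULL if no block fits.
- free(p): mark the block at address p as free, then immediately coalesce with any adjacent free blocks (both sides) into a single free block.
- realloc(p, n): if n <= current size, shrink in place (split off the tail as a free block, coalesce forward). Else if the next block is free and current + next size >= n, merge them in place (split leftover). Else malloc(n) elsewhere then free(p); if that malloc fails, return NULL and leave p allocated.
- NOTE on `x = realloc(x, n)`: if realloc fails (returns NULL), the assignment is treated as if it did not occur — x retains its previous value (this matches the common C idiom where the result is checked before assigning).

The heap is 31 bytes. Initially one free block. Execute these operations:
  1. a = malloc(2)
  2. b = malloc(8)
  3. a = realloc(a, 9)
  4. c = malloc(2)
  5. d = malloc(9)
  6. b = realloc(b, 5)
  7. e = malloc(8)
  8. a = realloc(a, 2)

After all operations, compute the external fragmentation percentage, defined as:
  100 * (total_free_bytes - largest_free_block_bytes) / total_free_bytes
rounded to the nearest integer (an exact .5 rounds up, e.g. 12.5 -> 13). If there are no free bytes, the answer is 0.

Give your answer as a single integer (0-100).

Answer: 46

Derivation:
Op 1: a = malloc(2) -> a = 0; heap: [0-1 ALLOC][2-30 FREE]
Op 2: b = malloc(8) -> b = 2; heap: [0-1 ALLOC][2-9 ALLOC][10-30 FREE]
Op 3: a = realloc(a, 9) -> a = 10; heap: [0-1 FREE][2-9 ALLOC][10-18 ALLOC][19-30 FREE]
Op 4: c = malloc(2) -> c = 0; heap: [0-1 ALLOC][2-9 ALLOC][10-18 ALLOC][19-30 FREE]
Op 5: d = malloc(9) -> d = 19; heap: [0-1 ALLOC][2-9 ALLOC][10-18 ALLOC][19-27 ALLOC][28-30 FREE]
Op 6: b = realloc(b, 5) -> b = 2; heap: [0-1 ALLOC][2-6 ALLOC][7-9 FREE][10-18 ALLOC][19-27 ALLOC][28-30 FREE]
Op 7: e = malloc(8) -> e = NULL; heap: [0-1 ALLOC][2-6 ALLOC][7-9 FREE][10-18 ALLOC][19-27 ALLOC][28-30 FREE]
Op 8: a = realloc(a, 2) -> a = 10; heap: [0-1 ALLOC][2-6 ALLOC][7-9 FREE][10-11 ALLOC][12-18 FREE][19-27 ALLOC][28-30 FREE]
Free blocks: [3 7 3] total_free=13 largest=7 -> 100*(13-7)/13 = 600/13 ≈ 46.154 -> rounds to 46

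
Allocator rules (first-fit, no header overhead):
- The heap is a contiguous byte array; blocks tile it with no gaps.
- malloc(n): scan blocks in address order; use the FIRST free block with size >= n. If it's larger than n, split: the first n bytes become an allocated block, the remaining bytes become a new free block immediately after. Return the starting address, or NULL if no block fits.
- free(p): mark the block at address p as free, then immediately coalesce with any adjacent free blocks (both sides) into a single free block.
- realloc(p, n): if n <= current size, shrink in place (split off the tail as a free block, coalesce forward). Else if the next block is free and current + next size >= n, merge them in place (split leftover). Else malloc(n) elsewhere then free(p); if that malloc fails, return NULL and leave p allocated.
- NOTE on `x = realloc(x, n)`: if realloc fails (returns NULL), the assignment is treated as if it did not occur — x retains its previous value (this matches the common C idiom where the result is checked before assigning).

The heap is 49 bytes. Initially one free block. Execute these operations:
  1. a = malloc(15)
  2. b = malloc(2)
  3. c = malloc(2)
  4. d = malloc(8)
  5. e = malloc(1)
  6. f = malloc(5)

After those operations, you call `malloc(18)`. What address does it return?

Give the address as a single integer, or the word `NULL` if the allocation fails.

Answer: NULL

Derivation:
Op 1: a = malloc(15) -> a = 0; heap: [0-14 ALLOC][15-48 FREE]
Op 2: b = malloc(2) -> b = 15; heap: [0-14 ALLOC][15-16 ALLOC][17-48 FREE]
Op 3: c = malloc(2) -> c = 17; heap: [0-14 ALLOC][15-16 ALLOC][17-18 ALLOC][19-48 FREE]
Op 4: d = malloc(8) -> d = 19; heap: [0-14 ALLOC][15-16 ALLOC][17-18 ALLOC][19-26 ALLOC][27-48 FREE]
Op 5: e = malloc(1) -> e = 27; heap: [0-14 ALLOC][15-16 ALLOC][17-18 ALLOC][19-26 ALLOC][27-27 ALLOC][28-48 FREE]
Op 6: f = malloc(5) -> f = 28; heap: [0-14 ALLOC][15-16 ALLOC][17-18 ALLOC][19-26 ALLOC][27-27 ALLOC][28-32 ALLOC][33-48 FREE]
malloc(18): first-fit scan over [0-14 ALLOC][15-16 ALLOC][17-18 ALLOC][19-26 ALLOC][27-27 ALLOC][28-32 ALLOC][33-48 FREE] -> NULL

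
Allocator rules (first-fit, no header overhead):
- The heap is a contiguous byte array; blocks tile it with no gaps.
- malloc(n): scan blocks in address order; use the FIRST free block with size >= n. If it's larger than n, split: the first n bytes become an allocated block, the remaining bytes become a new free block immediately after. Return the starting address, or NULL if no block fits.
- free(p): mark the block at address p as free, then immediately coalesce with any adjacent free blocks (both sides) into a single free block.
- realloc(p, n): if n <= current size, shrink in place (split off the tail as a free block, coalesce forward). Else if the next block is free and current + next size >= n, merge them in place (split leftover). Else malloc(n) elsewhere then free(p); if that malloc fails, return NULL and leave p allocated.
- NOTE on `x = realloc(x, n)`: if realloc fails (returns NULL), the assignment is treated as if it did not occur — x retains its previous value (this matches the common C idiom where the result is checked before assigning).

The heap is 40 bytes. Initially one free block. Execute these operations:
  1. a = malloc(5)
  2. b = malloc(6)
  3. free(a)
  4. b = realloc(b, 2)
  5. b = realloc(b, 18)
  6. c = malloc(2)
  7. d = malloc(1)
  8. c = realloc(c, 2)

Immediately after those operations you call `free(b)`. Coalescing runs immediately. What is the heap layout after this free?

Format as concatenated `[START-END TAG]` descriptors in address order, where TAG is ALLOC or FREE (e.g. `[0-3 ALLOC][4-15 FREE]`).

Op 1: a = malloc(5) -> a = 0; heap: [0-4 ALLOC][5-39 FREE]
Op 2: b = malloc(6) -> b = 5; heap: [0-4 ALLOC][5-10 ALLOC][11-39 FREE]
Op 3: free(a) -> (freed a); heap: [0-4 FREE][5-10 ALLOC][11-39 FREE]
Op 4: b = realloc(b, 2) -> b = 5; heap: [0-4 FREE][5-6 ALLOC][7-39 FREE]
Op 5: b = realloc(b, 18) -> b = 5; heap: [0-4 FREE][5-22 ALLOC][23-39 FREE]
Op 6: c = malloc(2) -> c = 0; heap: [0-1 ALLOC][2-4 FREE][5-22 ALLOC][23-39 FREE]
Op 7: d = malloc(1) -> d = 2; heap: [0-1 ALLOC][2-2 ALLOC][3-4 FREE][5-22 ALLOC][23-39 FREE]
Op 8: c = realloc(c, 2) -> c = 0; heap: [0-1 ALLOC][2-2 ALLOC][3-4 FREE][5-22 ALLOC][23-39 FREE]
free(b): b = 5 -> block [5-22 ALLOC]; mark free, coalesce with adjacent free neighbors -> [0-1 ALLOC][2-2 ALLOC][3-39 FREE]

Answer: [0-1 ALLOC][2-2 ALLOC][3-39 FREE]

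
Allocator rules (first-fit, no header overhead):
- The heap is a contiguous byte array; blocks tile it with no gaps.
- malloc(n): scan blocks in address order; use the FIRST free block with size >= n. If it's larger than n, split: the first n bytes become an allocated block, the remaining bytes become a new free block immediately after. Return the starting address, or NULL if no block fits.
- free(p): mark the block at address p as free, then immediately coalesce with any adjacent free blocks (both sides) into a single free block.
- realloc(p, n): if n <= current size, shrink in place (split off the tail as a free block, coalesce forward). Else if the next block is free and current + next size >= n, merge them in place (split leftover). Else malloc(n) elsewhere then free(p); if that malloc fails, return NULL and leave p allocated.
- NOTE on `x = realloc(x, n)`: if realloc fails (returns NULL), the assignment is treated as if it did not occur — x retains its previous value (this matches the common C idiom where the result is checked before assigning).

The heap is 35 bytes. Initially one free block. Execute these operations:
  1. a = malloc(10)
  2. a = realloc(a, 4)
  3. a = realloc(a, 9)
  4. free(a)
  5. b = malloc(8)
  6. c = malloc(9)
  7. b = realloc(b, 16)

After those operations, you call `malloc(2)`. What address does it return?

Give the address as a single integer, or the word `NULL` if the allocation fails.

Answer: 0

Derivation:
Op 1: a = malloc(10) -> a = 0; heap: [0-9 ALLOC][10-34 FREE]
Op 2: a = realloc(a, 4) -> a = 0; heap: [0-3 ALLOC][4-34 FREE]
Op 3: a = realloc(a, 9) -> a = 0; heap: [0-8 ALLOC][9-34 FREE]
Op 4: free(a) -> (freed a); heap: [0-34 FREE]
Op 5: b = malloc(8) -> b = 0; heap: [0-7 ALLOC][8-34 FREE]
Op 6: c = malloc(9) -> c = 8; heap: [0-7 ALLOC][8-16 ALLOC][17-34 FREE]
Op 7: b = realloc(b, 16) -> b = 17; heap: [0-7 FREE][8-16 ALLOC][17-32 ALLOC][33-34 FREE]
malloc(2): first-fit scan over [0-7 FREE][8-16 ALLOC][17-32 ALLOC][33-34 FREE] -> 0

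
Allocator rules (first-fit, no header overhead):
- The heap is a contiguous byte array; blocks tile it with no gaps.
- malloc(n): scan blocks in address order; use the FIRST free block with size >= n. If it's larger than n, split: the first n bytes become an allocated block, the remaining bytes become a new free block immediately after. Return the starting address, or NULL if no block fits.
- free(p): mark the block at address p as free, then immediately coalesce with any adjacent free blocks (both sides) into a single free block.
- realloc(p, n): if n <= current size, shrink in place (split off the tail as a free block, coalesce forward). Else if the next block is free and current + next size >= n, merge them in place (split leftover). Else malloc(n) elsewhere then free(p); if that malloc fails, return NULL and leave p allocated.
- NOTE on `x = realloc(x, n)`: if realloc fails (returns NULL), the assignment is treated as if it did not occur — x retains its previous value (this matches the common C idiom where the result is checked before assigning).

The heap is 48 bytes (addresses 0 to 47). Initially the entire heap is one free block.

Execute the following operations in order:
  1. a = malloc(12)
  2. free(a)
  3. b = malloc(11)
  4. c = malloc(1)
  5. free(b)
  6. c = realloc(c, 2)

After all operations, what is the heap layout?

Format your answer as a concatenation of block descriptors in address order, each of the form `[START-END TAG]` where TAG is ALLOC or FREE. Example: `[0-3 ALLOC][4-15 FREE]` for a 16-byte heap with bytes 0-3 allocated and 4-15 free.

Op 1: a = malloc(12) -> a = 0; heap: [0-11 ALLOC][12-47 FREE]
Op 2: free(a) -> (freed a); heap: [0-47 FREE]
Op 3: b = malloc(11) -> b = 0; heap: [0-10 ALLOC][11-47 FREE]
Op 4: c = malloc(1) -> c = 11; heap: [0-10 ALLOC][11-11 ALLOC][12-47 FREE]
Op 5: free(b) -> (freed b); heap: [0-10 FREE][11-11 ALLOC][12-47 FREE]
Op 6: c = realloc(c, 2) -> c = 11; heap: [0-10 FREE][11-12 ALLOC][13-47 FREE]

Answer: [0-10 FREE][11-12 ALLOC][13-47 FREE]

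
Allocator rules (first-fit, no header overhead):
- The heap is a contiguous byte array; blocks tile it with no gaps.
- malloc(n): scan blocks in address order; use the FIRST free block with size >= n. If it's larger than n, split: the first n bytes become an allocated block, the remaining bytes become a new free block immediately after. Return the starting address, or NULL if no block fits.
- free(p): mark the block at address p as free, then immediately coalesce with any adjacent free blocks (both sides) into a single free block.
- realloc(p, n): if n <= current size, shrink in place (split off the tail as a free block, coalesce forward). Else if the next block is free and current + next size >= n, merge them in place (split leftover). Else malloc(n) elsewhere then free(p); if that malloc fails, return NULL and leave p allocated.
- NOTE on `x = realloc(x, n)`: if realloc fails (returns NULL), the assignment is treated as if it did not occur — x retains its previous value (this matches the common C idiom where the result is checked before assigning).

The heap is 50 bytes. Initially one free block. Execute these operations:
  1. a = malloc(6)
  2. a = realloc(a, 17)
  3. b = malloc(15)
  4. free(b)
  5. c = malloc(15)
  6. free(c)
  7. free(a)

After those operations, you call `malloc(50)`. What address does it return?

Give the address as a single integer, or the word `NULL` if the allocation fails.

Answer: 0

Derivation:
Op 1: a = malloc(6) -> a = 0; heap: [0-5 ALLOC][6-49 FREE]
Op 2: a = realloc(a, 17) -> a = 0; heap: [0-16 ALLOC][17-49 FREE]
Op 3: b = malloc(15) -> b = 17; heap: [0-16 ALLOC][17-31 ALLOC][32-49 FREE]
Op 4: free(b) -> (freed b); heap: [0-16 ALLOC][17-49 FREE]
Op 5: c = malloc(15) -> c = 17; heap: [0-16 ALLOC][17-31 ALLOC][32-49 FREE]
Op 6: free(c) -> (freed c); heap: [0-16 ALLOC][17-49 FREE]
Op 7: free(a) -> (freed a); heap: [0-49 FREE]
malloc(50): first-fit scan over [0-49 FREE] -> 0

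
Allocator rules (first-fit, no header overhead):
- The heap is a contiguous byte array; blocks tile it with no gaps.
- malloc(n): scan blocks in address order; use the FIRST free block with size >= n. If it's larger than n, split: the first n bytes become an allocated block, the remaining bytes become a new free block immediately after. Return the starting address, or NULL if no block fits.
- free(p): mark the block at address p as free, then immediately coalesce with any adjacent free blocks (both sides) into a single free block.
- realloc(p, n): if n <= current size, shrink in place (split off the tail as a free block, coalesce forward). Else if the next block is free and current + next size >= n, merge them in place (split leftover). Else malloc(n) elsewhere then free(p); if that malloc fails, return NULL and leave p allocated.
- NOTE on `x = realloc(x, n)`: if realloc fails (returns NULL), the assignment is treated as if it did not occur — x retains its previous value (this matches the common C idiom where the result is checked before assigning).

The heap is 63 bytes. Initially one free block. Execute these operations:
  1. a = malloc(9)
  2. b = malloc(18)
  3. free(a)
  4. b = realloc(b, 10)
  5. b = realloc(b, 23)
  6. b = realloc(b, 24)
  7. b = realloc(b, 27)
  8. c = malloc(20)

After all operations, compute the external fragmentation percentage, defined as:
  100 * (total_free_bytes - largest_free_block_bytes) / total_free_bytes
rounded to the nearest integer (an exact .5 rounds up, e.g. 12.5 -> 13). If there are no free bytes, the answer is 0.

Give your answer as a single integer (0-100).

Op 1: a = malloc(9) -> a = 0; heap: [0-8 ALLOC][9-62 FREE]
Op 2: b = malloc(18) -> b = 9; heap: [0-8 ALLOC][9-26 ALLOC][27-62 FREE]
Op 3: free(a) -> (freed a); heap: [0-8 FREE][9-26 ALLOC][27-62 FREE]
Op 4: b = realloc(b, 10) -> b = 9; heap: [0-8 FREE][9-18 ALLOC][19-62 FREE]
Op 5: b = realloc(b, 23) -> b = 9; heap: [0-8 FREE][9-31 ALLOC][32-62 FREE]
Op 6: b = realloc(b, 24) -> b = 9; heap: [0-8 FREE][9-32 ALLOC][33-62 FREE]
Op 7: b = realloc(b, 27) -> b = 9; heap: [0-8 FREE][9-35 ALLOC][36-62 FREE]
Op 8: c = malloc(20) -> c = 36; heap: [0-8 FREE][9-35 ALLOC][36-55 ALLOC][56-62 FREE]
Free blocks: [9 7] total_free=16 largest=9 -> 100*(16-9)/16 = 700/16 = 43.75 -> rounds to 44

Answer: 44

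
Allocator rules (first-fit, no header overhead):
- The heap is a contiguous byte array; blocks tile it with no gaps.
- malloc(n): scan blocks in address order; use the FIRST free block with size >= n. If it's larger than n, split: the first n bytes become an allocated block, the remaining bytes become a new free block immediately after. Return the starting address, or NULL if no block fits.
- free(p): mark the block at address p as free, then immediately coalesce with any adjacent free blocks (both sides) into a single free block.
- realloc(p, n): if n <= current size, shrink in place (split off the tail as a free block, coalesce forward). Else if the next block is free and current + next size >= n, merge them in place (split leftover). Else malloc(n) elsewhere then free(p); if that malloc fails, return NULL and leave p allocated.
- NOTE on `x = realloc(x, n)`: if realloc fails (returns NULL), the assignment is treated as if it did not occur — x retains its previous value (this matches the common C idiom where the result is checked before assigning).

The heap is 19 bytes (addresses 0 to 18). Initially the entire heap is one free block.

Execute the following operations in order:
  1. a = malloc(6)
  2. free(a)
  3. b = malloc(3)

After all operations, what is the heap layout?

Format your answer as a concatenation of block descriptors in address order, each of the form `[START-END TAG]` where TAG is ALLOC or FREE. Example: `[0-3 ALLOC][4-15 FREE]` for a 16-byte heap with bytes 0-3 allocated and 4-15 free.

Answer: [0-2 ALLOC][3-18 FREE]

Derivation:
Op 1: a = malloc(6) -> a = 0; heap: [0-5 ALLOC][6-18 FREE]
Op 2: free(a) -> (freed a); heap: [0-18 FREE]
Op 3: b = malloc(3) -> b = 0; heap: [0-2 ALLOC][3-18 FREE]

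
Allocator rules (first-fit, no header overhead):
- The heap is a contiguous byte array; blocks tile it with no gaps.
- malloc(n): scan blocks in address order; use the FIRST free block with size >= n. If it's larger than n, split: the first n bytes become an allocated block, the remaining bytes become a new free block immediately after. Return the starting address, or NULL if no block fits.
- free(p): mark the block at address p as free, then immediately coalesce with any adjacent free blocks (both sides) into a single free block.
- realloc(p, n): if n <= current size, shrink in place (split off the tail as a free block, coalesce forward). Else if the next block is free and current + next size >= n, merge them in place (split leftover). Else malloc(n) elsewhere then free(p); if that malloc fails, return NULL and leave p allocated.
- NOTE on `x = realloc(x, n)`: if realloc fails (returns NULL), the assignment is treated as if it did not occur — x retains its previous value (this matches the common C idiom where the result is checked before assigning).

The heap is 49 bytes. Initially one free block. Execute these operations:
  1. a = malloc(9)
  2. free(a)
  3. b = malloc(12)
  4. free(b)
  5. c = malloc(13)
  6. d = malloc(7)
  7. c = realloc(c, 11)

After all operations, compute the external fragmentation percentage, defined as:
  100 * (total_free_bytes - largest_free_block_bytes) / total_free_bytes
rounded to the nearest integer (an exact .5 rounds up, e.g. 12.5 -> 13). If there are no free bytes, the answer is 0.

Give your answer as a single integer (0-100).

Op 1: a = malloc(9) -> a = 0; heap: [0-8 ALLOC][9-48 FREE]
Op 2: free(a) -> (freed a); heap: [0-48 FREE]
Op 3: b = malloc(12) -> b = 0; heap: [0-11 ALLOC][12-48 FREE]
Op 4: free(b) -> (freed b); heap: [0-48 FREE]
Op 5: c = malloc(13) -> c = 0; heap: [0-12 ALLOC][13-48 FREE]
Op 6: d = malloc(7) -> d = 13; heap: [0-12 ALLOC][13-19 ALLOC][20-48 FREE]
Op 7: c = realloc(c, 11) -> c = 0; heap: [0-10 ALLOC][11-12 FREE][13-19 ALLOC][20-48 FREE]
Free blocks: [2 29] total_free=31 largest=29 -> 100*(31-29)/31 = 200/31 ≈ 6.452 -> rounds to 6

Answer: 6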